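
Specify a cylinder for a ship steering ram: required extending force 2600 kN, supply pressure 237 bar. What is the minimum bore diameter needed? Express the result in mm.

D ≈ 374 mm

Extension force acts on the full piston face: F = P × (π/4)D².
D = √(4F / (πP)) = √(4 × 2600 kN / (π × 237 bar))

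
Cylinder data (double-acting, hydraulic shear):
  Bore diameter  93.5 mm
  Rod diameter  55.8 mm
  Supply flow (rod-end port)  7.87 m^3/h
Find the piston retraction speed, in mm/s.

v ≈ 495 mm/s

Rod-side annular area A_ann = π/4 × (93.5² − 55.8²) = 4421 mm^2
Flow into the rod-end port fills the annular volume.
v = Q / A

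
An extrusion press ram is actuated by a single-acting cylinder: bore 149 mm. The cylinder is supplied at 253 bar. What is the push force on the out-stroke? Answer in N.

Cap-side area A_cap = π/4 × (149 mm)² = 17440 mm^2
F = P × A_cap = 253 bar × A_cap

F ≈ 4.41e5 N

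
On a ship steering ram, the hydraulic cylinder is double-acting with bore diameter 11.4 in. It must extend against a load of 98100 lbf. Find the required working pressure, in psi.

P ≈ 961 psi

Cap-side area A_cap = π/4 × (11.4 in)² = 102.1 in^2
P = F / A = 98100 lbf / A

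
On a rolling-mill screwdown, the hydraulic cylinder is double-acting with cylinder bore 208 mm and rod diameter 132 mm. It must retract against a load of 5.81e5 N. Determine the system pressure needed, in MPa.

Rod-side annular area A_ann = π/4 × (208² − 132²) = 20290 mm^2
Retraction: pressure acts on the annular area.
P = F / A = 5.81e5 N / A

P ≈ 28.6 MPa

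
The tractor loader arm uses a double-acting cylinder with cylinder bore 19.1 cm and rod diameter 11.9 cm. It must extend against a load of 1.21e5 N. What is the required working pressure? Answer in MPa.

Cap-side area A_cap = π/4 × (19.1 cm)² = 286.5 cm^2
P = F / A = 1.21e5 N / A

P ≈ 4.22 MPa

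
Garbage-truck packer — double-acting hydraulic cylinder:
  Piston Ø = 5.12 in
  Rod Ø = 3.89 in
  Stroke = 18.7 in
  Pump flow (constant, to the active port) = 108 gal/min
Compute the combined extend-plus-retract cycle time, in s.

t ≈ 1.32 s

Cap-side area A_cap = π/4 × (5.12 in)² = 20.59 in^2
Rod-side annular area A_ann = π/4 × (5.12² − 3.89²) = 8.704 in^2
t_ext = A_cap·L/Q = 0.9259 s
t_ret = A_ann·L/Q = 0.3915 s
t_cycle = t_ext + t_ret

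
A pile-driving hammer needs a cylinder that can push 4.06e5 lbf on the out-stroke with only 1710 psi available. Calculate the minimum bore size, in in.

D ≈ 17.4 in

Extension force acts on the full piston face: F = P × (π/4)D².
D = √(4F / (πP)) = √(4 × 4.06e5 lbf / (π × 1710 psi))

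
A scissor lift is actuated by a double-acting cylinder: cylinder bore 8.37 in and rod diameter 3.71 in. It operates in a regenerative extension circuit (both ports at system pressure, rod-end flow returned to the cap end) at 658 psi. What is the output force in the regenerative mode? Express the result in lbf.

F ≈ 7110 lbf

With equal pressure on both faces, forces on the annular region cancel; the net push is pressure × rod cross-section.
Rod cross-section A_rod = π/4 × (3.71 in)² = 10.81 in^2
F = P × A_rod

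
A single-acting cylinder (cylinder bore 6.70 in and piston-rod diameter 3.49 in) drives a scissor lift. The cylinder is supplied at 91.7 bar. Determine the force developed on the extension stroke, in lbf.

F ≈ 46900 lbf

Cap-side area A_cap = π/4 × (6.70 in)² = 35.26 in^2
F = P × A_cap = 91.7 bar × A_cap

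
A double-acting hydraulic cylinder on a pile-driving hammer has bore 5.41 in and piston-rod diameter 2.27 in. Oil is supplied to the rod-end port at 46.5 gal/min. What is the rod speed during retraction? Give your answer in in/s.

Rod-side annular area A_ann = π/4 × (5.41² − 2.27²) = 18.94 in^2
Flow into the rod-end port fills the annular volume.
v = Q / A

v ≈ 9.45 in/s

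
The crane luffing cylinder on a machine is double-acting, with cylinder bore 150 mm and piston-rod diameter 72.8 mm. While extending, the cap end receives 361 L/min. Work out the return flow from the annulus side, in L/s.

Q_out ≈ 4.60 L/s

Cap-side area A_cap = π/4 × (150 mm)² = 17670 mm^2
Rod-side annular area A_ann = π/4 × (150² − 72.8²) = 13510 mm^2
Piston speed v = Q_in/A_cap; rod-end outflow Q_out = v × A_ann = Q_in × A_ann/A_cap.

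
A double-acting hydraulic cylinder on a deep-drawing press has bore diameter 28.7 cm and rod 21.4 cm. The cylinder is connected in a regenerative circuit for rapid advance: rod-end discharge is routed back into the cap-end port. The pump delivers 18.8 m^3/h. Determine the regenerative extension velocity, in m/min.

v ≈ 8.71 m/min

In regeneration the rod-end outflow joins the pump flow into the cap end, so the net volume the pump must supply per unit advance equals the rod cross-section area.
Rod cross-section A_rod = π/4 × (21.4 cm)² = 359.7 cm^2
v = Q_pump / A_rod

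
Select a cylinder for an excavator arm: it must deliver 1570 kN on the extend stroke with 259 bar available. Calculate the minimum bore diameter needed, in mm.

D ≈ 278 mm

Extension force acts on the full piston face: F = P × (π/4)D².
D = √(4F / (πP)) = √(4 × 1570 kN / (π × 259 bar))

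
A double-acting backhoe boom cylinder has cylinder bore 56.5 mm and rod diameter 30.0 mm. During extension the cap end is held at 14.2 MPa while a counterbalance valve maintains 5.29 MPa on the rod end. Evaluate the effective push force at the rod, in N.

Cap-side area A_cap = π/4 × (56.5 mm)² = 2507 mm^2
Rod-side annular area A_ann = π/4 × (56.5² − 30.0²) = 1800 mm^2
Net thrust = P_cap·A_cap − P_rod·A_ann = 35600 N − 9524 N

F ≈ 26100 N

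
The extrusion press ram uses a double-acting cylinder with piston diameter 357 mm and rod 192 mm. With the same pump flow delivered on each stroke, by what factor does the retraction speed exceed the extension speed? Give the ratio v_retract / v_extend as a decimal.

v_ret/v_ext ≈ 1.41

Cap-side area A_cap = π/4 × (357 mm)² = 1.001e5 mm^2
Rod-side annular area A_ann = π/4 × (357² − 192²) = 71150 mm^2
For equal Q, v ∝ 1/A, so v_ret/v_ext = A_cap/A_ann.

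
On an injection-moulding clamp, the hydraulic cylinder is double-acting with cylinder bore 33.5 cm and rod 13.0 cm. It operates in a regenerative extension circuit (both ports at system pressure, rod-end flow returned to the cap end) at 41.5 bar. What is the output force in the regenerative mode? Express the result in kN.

F ≈ 55.1 kN

With equal pressure on both faces, forces on the annular region cancel; the net push is pressure × rod cross-section.
Rod cross-section A_rod = π/4 × (13.0 cm)² = 132.7 cm^2
F = P × A_rod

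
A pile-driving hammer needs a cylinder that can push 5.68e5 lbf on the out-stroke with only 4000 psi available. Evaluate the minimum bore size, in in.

D ≈ 13.4 in

Extension force acts on the full piston face: F = P × (π/4)D².
D = √(4F / (πP)) = √(4 × 5.68e5 lbf / (π × 4000 psi))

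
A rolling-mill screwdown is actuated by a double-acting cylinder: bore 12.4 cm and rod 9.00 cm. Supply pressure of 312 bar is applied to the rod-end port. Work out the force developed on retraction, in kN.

F ≈ 178 kN

Rod-side annular area A_ann = π/4 × (12.4² − 9.00²) = 57.15 cm^2
On retraction the pressure acts on the annular area (bore minus rod).
F = P × A_ann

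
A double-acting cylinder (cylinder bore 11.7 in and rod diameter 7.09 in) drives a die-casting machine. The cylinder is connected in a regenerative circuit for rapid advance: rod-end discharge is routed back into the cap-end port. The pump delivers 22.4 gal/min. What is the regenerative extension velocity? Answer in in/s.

v ≈ 2.18 in/s

In regeneration the rod-end outflow joins the pump flow into the cap end, so the net volume the pump must supply per unit advance equals the rod cross-section area.
Rod cross-section A_rod = π/4 × (7.09 in)² = 39.48 in^2
v = Q_pump / A_rod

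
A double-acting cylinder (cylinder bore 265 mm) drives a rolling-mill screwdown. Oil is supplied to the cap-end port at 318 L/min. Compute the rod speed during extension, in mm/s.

v ≈ 96.1 mm/s

Cap-side area A_cap = π/4 × (265 mm)² = 55150 mm^2
v = Q / A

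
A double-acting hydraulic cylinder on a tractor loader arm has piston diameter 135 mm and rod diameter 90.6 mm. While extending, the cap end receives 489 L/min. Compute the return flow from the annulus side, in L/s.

Q_out ≈ 4.48 L/s

Cap-side area A_cap = π/4 × (135 mm)² = 14310 mm^2
Rod-side annular area A_ann = π/4 × (135² − 90.6²) = 7867 mm^2
Piston speed v = Q_in/A_cap; rod-end outflow Q_out = v × A_ann = Q_in × A_ann/A_cap.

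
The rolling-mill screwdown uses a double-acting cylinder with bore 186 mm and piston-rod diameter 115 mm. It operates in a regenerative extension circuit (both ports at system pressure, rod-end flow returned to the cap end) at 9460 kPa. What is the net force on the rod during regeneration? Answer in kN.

F ≈ 98.3 kN

With equal pressure on both faces, forces on the annular region cancel; the net push is pressure × rod cross-section.
Rod cross-section A_rod = π/4 × (115 mm)² = 10390 mm^2
F = P × A_rod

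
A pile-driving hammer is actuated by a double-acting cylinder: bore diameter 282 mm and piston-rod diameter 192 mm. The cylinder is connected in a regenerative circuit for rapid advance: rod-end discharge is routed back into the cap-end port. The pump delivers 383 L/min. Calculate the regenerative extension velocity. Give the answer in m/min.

v ≈ 13.2 m/min

In regeneration the rod-end outflow joins the pump flow into the cap end, so the net volume the pump must supply per unit advance equals the rod cross-section area.
Rod cross-section A_rod = π/4 × (192 mm)² = 28950 mm^2
v = Q_pump / A_rod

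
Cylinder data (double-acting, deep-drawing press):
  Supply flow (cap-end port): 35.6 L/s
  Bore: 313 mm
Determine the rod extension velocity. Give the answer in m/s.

v ≈ 0.463 m/s

Cap-side area A_cap = π/4 × (313 mm)² = 76940 mm^2
v = Q / A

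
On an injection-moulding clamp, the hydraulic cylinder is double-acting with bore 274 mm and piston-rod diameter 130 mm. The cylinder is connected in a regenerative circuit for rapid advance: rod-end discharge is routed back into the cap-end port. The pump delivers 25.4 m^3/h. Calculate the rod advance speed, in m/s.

v ≈ 0.532 m/s

In regeneration the rod-end outflow joins the pump flow into the cap end, so the net volume the pump must supply per unit advance equals the rod cross-section area.
Rod cross-section A_rod = π/4 × (130 mm)² = 13270 mm^2
v = Q_pump / A_rod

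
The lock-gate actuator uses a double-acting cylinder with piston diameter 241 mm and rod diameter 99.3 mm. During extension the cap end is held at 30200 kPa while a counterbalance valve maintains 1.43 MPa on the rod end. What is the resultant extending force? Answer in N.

Cap-side area A_cap = π/4 × (241 mm)² = 45620 mm^2
Rod-side annular area A_ann = π/4 × (241² − 99.3²) = 37870 mm^2
Net thrust = P_cap·A_cap − P_rod·A_ann = 1.378e6 N − 54160 N

F ≈ 1.32e6 N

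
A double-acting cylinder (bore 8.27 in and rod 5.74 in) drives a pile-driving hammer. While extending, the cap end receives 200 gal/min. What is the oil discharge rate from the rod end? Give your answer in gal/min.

Cap-side area A_cap = π/4 × (8.27 in)² = 53.72 in^2
Rod-side annular area A_ann = π/4 × (8.27² − 5.74²) = 27.84 in^2
Piston speed v = Q_in/A_cap; rod-end outflow Q_out = v × A_ann = Q_in × A_ann/A_cap.

Q_out ≈ 104 gal/min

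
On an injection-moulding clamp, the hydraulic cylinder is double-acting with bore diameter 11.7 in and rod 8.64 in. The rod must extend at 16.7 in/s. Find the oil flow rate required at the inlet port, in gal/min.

Cap-side area A_cap = π/4 × (11.7 in)² = 107.5 in^2
Q = A × v

Q ≈ 466 gal/min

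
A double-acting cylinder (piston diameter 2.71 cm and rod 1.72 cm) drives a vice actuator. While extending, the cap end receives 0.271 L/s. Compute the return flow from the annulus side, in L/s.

Cap-side area A_cap = π/4 × (2.71 cm)² = 5.768 cm^2
Rod-side annular area A_ann = π/4 × (2.71² − 1.72²) = 3.445 cm^2
Piston speed v = Q_in/A_cap; rod-end outflow Q_out = v × A_ann = Q_in × A_ann/A_cap.

Q_out ≈ 0.162 L/s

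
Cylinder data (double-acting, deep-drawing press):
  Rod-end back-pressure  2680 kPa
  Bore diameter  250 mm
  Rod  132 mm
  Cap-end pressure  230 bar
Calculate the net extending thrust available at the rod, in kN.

Cap-side area A_cap = π/4 × (250 mm)² = 49090 mm^2
Rod-side annular area A_ann = π/4 × (250² − 132²) = 35400 mm^2
Net thrust = P_cap·A_cap − P_rod·A_ann = 1129 kN − 94.88 kN

F ≈ 1030 kN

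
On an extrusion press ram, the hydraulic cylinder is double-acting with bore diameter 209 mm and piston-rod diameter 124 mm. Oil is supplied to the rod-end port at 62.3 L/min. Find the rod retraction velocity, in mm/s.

Rod-side annular area A_ann = π/4 × (209² − 124²) = 22230 mm^2
Flow into the rod-end port fills the annular volume.
v = Q / A

v ≈ 46.7 mm/s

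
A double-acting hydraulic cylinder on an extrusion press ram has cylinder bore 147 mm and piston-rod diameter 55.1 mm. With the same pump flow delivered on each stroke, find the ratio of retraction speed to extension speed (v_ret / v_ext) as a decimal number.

Cap-side area A_cap = π/4 × (147 mm)² = 16970 mm^2
Rod-side annular area A_ann = π/4 × (147² − 55.1²) = 14590 mm^2
For equal Q, v ∝ 1/A, so v_ret/v_ext = A_cap/A_ann.

v_ret/v_ext ≈ 1.16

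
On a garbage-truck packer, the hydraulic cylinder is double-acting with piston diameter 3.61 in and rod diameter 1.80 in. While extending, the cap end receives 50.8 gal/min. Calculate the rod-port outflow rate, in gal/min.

Cap-side area A_cap = π/4 × (3.61 in)² = 10.24 in^2
Rod-side annular area A_ann = π/4 × (3.61² − 1.80²) = 7.691 in^2
Piston speed v = Q_in/A_cap; rod-end outflow Q_out = v × A_ann = Q_in × A_ann/A_cap.

Q_out ≈ 38.2 gal/min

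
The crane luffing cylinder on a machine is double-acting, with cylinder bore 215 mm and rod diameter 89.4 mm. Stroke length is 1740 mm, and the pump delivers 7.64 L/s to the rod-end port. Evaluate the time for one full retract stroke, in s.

Rod-side annular area A_ann = π/4 × (215² − 89.4²) = 30030 mm^2
Swept volume V = A × L; t = V / Q = A·L / Q

t ≈ 6.84 s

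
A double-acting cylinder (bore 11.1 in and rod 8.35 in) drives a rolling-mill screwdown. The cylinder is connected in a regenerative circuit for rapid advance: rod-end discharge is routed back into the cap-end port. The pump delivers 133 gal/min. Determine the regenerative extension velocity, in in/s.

In regeneration the rod-end outflow joins the pump flow into the cap end, so the net volume the pump must supply per unit advance equals the rod cross-section area.
Rod cross-section A_rod = π/4 × (8.35 in)² = 54.76 in^2
v = Q_pump / A_rod

v ≈ 9.35 in/s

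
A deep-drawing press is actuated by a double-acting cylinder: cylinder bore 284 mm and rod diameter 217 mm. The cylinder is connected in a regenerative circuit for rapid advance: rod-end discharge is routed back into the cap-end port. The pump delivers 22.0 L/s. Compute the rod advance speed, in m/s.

v ≈ 0.595 m/s

In regeneration the rod-end outflow joins the pump flow into the cap end, so the net volume the pump must supply per unit advance equals the rod cross-section area.
Rod cross-section A_rod = π/4 × (217 mm)² = 36980 mm^2
v = Q_pump / A_rod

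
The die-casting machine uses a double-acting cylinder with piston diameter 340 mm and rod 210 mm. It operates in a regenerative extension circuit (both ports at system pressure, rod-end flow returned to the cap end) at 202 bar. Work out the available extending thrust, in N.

With equal pressure on both faces, forces on the annular region cancel; the net push is pressure × rod cross-section.
Rod cross-section A_rod = π/4 × (210 mm)² = 34640 mm^2
F = P × A_rod

F ≈ 7.00e5 N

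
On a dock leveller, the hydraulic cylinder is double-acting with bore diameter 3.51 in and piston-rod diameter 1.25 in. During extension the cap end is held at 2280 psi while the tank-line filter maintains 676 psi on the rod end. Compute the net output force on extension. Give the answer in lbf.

F ≈ 16400 lbf

Cap-side area A_cap = π/4 × (3.51 in)² = 9.676 in^2
Rod-side annular area A_ann = π/4 × (3.51² − 1.25²) = 8.449 in^2
Net thrust = P_cap·A_cap − P_rod·A_ann = 22060 lbf − 5712 lbf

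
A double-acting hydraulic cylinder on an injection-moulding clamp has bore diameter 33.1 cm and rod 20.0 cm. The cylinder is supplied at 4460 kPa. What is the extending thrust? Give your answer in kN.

Cap-side area A_cap = π/4 × (33.1 cm)² = 860.5 cm^2
F = P × A_cap = 4460 kPa × A_cap

F ≈ 384 kN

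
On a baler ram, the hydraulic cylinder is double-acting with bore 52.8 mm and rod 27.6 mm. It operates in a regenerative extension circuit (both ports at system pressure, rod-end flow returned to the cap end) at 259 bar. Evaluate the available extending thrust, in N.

F ≈ 15500 N

With equal pressure on both faces, forces on the annular region cancel; the net push is pressure × rod cross-section.
Rod cross-section A_rod = π/4 × (27.6 mm)² = 598.3 mm^2
F = P × A_rod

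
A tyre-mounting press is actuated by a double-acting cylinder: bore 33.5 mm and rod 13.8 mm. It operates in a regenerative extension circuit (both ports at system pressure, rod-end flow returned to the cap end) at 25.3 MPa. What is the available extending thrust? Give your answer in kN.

F ≈ 3.78 kN

With equal pressure on both faces, forces on the annular region cancel; the net push is pressure × rod cross-section.
Rod cross-section A_rod = π/4 × (13.8 mm)² = 149.6 mm^2
F = P × A_rod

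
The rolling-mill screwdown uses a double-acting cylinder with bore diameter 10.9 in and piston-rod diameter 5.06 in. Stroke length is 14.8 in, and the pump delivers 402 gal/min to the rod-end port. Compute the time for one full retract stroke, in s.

Rod-side annular area A_ann = π/4 × (10.9² − 5.06²) = 73.20 in^2
Swept volume V = A × L; t = V / Q = A·L / Q

t ≈ 0.700 s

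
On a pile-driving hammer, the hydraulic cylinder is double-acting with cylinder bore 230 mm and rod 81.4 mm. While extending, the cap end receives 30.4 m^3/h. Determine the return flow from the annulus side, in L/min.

Cap-side area A_cap = π/4 × (230 mm)² = 41550 mm^2
Rod-side annular area A_ann = π/4 × (230² − 81.4²) = 36340 mm^2
Piston speed v = Q_in/A_cap; rod-end outflow Q_out = v × A_ann = Q_in × A_ann/A_cap.

Q_out ≈ 443 L/min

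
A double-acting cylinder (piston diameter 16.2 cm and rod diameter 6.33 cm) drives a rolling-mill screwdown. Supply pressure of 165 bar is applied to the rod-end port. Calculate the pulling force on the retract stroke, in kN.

Rod-side annular area A_ann = π/4 × (16.2² − 6.33²) = 174.6 cm^2
On retraction the pressure acts on the annular area (bore minus rod).
F = P × A_ann

F ≈ 288 kN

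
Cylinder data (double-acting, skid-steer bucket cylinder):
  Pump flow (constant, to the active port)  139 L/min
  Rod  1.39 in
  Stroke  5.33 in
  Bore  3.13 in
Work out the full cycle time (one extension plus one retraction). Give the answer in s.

t ≈ 0.523 s

Cap-side area A_cap = π/4 × (3.13 in)² = 7.694 in^2
Rod-side annular area A_ann = π/4 × (3.13² − 1.39²) = 6.177 in^2
t_ext = A_cap·L/Q = 0.2901 s
t_ret = A_ann·L/Q = 0.2329 s
t_cycle = t_ext + t_ret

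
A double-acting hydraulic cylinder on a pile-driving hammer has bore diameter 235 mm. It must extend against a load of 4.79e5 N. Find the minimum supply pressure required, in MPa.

Cap-side area A_cap = π/4 × (235 mm)² = 43370 mm^2
P = F / A = 4.79e5 N / A

P ≈ 11.0 MPa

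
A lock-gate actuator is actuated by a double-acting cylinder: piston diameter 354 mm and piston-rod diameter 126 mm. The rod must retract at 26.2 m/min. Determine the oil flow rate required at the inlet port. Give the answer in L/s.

Rod-side annular area A_ann = π/4 × (354² − 126²) = 85950 mm^2
Q = A × v

Q ≈ 37.5 L/s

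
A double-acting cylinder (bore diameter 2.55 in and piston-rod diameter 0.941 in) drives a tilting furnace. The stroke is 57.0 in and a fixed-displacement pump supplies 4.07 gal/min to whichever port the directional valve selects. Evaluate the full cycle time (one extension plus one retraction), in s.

t ≈ 34.6 s

Cap-side area A_cap = π/4 × (2.55 in)² = 5.107 in^2
Rod-side annular area A_ann = π/4 × (2.55² − 0.941²) = 4.412 in^2
t_ext = A_cap·L/Q = 18.58 s
t_ret = A_ann·L/Q = 16.05 s
t_cycle = t_ext + t_ret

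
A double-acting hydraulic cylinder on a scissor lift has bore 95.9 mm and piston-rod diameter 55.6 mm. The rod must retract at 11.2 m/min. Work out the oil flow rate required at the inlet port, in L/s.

Rod-side annular area A_ann = π/4 × (95.9² − 55.6²) = 4795 mm^2
Q = A × v

Q ≈ 0.895 L/s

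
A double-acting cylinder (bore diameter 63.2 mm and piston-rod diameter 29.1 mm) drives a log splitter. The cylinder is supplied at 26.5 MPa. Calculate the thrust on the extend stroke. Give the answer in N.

Cap-side area A_cap = π/4 × (63.2 mm)² = 3137 mm^2
F = P × A_cap = 26.5 MPa × A_cap

F ≈ 83100 N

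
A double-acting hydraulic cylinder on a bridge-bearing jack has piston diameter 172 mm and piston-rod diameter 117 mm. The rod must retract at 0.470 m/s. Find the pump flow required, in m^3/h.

Rod-side annular area A_ann = π/4 × (172² − 117²) = 12480 mm^2
Q = A × v

Q ≈ 21.1 m^3/h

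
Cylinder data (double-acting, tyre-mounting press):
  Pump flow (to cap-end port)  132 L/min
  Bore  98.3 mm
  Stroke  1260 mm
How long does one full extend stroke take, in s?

Cap-side area A_cap = π/4 × (98.3 mm)² = 7589 mm^2
Swept volume V = A × L; t = V / Q = A·L / Q

t ≈ 4.35 s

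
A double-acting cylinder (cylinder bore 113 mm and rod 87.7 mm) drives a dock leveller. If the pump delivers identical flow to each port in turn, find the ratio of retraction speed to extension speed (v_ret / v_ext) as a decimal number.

v_ret/v_ext ≈ 2.51

Cap-side area A_cap = π/4 × (113 mm)² = 10030 mm^2
Rod-side annular area A_ann = π/4 × (113² − 87.7²) = 3988 mm^2
For equal Q, v ∝ 1/A, so v_ret/v_ext = A_cap/A_ann.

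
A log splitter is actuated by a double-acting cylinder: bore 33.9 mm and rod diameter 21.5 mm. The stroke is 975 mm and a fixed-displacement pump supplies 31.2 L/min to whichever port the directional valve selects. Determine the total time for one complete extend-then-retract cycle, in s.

t ≈ 2.70 s

Cap-side area A_cap = π/4 × (33.9 mm)² = 902.6 mm^2
Rod-side annular area A_ann = π/4 × (33.9² − 21.5²) = 539.5 mm^2
t_ext = A_cap·L/Q = 1.692 s
t_ret = A_ann·L/Q = 1.012 s
t_cycle = t_ext + t_ret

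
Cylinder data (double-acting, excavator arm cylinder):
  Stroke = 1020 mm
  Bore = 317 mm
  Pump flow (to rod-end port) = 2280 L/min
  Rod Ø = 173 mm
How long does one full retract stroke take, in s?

t ≈ 1.49 s

Rod-side annular area A_ann = π/4 × (317² − 173²) = 55420 mm^2
Swept volume V = A × L; t = V / Q = A·L / Q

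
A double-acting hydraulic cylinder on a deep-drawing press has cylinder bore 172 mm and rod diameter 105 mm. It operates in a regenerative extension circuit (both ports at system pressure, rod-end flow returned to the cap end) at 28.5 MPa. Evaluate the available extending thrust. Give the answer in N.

With equal pressure on both faces, forces on the annular region cancel; the net push is pressure × rod cross-section.
Rod cross-section A_rod = π/4 × (105 mm)² = 8659 mm^2
F = P × A_rod

F ≈ 2.47e5 N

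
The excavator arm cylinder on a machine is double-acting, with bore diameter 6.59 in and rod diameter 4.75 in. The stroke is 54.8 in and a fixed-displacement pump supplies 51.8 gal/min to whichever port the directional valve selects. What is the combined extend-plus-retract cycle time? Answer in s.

t ≈ 13.9 s

Cap-side area A_cap = π/4 × (6.59 in)² = 34.11 in^2
Rod-side annular area A_ann = π/4 × (6.59² − 4.75²) = 16.39 in^2
t_ext = A_cap·L/Q = 9.372 s
t_ret = A_ann·L/Q = 4.503 s
t_cycle = t_ext + t_ret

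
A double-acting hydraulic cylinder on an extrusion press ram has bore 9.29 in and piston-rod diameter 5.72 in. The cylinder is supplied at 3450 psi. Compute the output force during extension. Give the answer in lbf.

Cap-side area A_cap = π/4 × (9.29 in)² = 67.78 in^2
F = P × A_cap = 3450 psi × A_cap

F ≈ 2.34e5 lbf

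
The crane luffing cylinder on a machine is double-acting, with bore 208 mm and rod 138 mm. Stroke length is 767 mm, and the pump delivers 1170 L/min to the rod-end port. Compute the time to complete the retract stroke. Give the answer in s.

Rod-side annular area A_ann = π/4 × (208² − 138²) = 19020 mm^2
Swept volume V = A × L; t = V / Q = A·L / Q

t ≈ 0.748 s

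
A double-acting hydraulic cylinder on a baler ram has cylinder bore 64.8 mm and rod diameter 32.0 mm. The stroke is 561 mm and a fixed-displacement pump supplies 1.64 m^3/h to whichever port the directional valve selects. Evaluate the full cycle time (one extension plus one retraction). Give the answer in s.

t ≈ 7.13 s

Cap-side area A_cap = π/4 × (64.8 mm)² = 3298 mm^2
Rod-side annular area A_ann = π/4 × (64.8² − 32.0²) = 2494 mm^2
t_ext = A_cap·L/Q = 4.061 s
t_ret = A_ann·L/Q = 3.071 s
t_cycle = t_ext + t_ret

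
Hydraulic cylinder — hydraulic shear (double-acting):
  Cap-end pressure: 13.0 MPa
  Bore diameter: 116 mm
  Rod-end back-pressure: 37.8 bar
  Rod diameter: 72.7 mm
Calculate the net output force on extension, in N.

F ≈ 1.13e5 N

Cap-side area A_cap = π/4 × (116 mm)² = 10570 mm^2
Rod-side annular area A_ann = π/4 × (116² − 72.7²) = 6417 mm^2
Net thrust = P_cap·A_cap − P_rod·A_ann = 1.374e5 N − 24260 N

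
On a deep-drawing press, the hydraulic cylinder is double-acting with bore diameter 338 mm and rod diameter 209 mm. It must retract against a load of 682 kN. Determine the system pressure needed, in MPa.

P ≈ 12.3 MPa

Rod-side annular area A_ann = π/4 × (338² − 209²) = 55420 mm^2
Retraction: pressure acts on the annular area.
P = F / A = 682 kN / A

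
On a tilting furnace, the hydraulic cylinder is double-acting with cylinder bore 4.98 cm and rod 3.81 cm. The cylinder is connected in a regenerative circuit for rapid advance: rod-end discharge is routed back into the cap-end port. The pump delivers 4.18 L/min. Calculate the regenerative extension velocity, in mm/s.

v ≈ 61.1 mm/s

In regeneration the rod-end outflow joins the pump flow into the cap end, so the net volume the pump must supply per unit advance equals the rod cross-section area.
Rod cross-section A_rod = π/4 × (3.81 cm)² = 11.40 cm^2
v = Q_pump / A_rod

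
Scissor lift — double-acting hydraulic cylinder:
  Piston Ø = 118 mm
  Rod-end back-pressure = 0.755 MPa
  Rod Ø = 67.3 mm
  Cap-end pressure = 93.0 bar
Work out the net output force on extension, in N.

Cap-side area A_cap = π/4 × (118 mm)² = 10940 mm^2
Rod-side annular area A_ann = π/4 × (118² − 67.3²) = 7379 mm^2
Net thrust = P_cap·A_cap − P_rod·A_ann = 1.017e5 N − 5571 N

F ≈ 96100 N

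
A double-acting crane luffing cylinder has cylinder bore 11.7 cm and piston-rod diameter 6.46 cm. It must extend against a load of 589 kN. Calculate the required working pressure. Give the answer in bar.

P ≈ 548 bar

Cap-side area A_cap = π/4 × (11.7 cm)² = 107.5 cm^2
P = F / A = 589 kN / A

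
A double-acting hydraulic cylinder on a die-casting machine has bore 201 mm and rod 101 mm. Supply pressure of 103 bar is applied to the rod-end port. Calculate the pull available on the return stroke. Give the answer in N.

Rod-side annular area A_ann = π/4 × (201² − 101²) = 23720 mm^2
On retraction the pressure acts on the annular area (bore minus rod).
F = P × A_ann

F ≈ 2.44e5 N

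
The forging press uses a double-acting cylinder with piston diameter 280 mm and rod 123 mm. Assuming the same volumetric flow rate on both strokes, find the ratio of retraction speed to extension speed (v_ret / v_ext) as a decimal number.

v_ret/v_ext ≈ 1.24

Cap-side area A_cap = π/4 × (280 mm)² = 61580 mm^2
Rod-side annular area A_ann = π/4 × (280² − 123²) = 49690 mm^2
For equal Q, v ∝ 1/A, so v_ret/v_ext = A_cap/A_ann.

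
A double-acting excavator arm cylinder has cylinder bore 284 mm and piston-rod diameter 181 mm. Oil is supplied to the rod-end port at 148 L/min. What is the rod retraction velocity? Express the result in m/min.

v ≈ 3.93 m/min

Rod-side annular area A_ann = π/4 × (284² − 181²) = 37620 mm^2
Flow into the rod-end port fills the annular volume.
v = Q / A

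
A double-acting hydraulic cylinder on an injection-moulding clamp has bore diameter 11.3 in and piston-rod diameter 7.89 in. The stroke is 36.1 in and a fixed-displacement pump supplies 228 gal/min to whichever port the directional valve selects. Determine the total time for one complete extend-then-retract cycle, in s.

Cap-side area A_cap = π/4 × (11.3 in)² = 100.3 in^2
Rod-side annular area A_ann = π/4 × (11.3² − 7.89²) = 51.39 in^2
t_ext = A_cap·L/Q = 4.124 s
t_ret = A_ann·L/Q = 2.114 s
t_cycle = t_ext + t_ret

t ≈ 6.24 s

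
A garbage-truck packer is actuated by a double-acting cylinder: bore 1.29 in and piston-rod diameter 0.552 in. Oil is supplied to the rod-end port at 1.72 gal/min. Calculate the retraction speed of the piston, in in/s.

Rod-side annular area A_ann = π/4 × (1.29² − 0.552²) = 1.068 in^2
Flow into the rod-end port fills the annular volume.
v = Q / A

v ≈ 6.20 in/s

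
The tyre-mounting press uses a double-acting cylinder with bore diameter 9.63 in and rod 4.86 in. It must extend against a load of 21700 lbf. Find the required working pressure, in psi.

Cap-side area A_cap = π/4 × (9.63 in)² = 72.84 in^2
P = F / A = 21700 lbf / A

P ≈ 298 psi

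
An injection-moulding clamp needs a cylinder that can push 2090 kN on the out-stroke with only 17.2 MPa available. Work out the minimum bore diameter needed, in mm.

Extension force acts on the full piston face: F = P × (π/4)D².
D = √(4F / (πP)) = √(4 × 2090 kN / (π × 17.2 MPa))

D ≈ 393 mm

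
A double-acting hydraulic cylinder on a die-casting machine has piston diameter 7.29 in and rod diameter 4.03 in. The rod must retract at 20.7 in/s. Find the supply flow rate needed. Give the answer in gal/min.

Q ≈ 156 gal/min

Rod-side annular area A_ann = π/4 × (7.29² − 4.03²) = 28.98 in^2
Q = A × v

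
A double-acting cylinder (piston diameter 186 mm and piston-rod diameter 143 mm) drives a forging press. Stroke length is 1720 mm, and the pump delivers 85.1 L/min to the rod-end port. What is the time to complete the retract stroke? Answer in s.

Rod-side annular area A_ann = π/4 × (186² − 143²) = 11110 mm^2
Swept volume V = A × L; t = V / Q = A·L / Q

t ≈ 13.5 s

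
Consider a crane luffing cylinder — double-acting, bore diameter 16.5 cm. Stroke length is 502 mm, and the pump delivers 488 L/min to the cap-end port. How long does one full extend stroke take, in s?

Cap-side area A_cap = π/4 × (16.5 cm)² = 213.8 cm^2
Swept volume V = A × L; t = V / Q = A·L / Q

t ≈ 1.32 s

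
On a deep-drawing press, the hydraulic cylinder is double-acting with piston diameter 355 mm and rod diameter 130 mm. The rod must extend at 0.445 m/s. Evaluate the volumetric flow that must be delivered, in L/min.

Cap-side area A_cap = π/4 × (355 mm)² = 98980 mm^2
Q = A × v

Q ≈ 2640 L/min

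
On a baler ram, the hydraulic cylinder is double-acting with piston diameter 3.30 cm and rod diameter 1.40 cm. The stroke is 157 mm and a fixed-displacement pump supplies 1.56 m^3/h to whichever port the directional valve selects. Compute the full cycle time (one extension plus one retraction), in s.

t ≈ 0.564 s

Cap-side area A_cap = π/4 × (3.30 cm)² = 8.553 cm^2
Rod-side annular area A_ann = π/4 × (3.30² − 1.40²) = 7.014 cm^2
t_ext = A_cap·L/Q = 0.3099 s
t_ret = A_ann·L/Q = 0.2541 s
t_cycle = t_ext + t_ret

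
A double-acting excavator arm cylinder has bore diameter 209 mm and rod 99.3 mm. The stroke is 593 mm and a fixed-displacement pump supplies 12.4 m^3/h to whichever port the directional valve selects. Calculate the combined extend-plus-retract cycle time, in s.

t ≈ 10.5 s

Cap-side area A_cap = π/4 × (209 mm)² = 34310 mm^2
Rod-side annular area A_ann = π/4 × (209² − 99.3²) = 26560 mm^2
t_ext = A_cap·L/Q = 5.906 s
t_ret = A_ann·L/Q = 4.573 s
t_cycle = t_ext + t_ret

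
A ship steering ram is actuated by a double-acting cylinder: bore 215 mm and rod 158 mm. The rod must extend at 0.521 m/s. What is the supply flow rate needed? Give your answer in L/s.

Q ≈ 18.9 L/s

Cap-side area A_cap = π/4 × (215 mm)² = 36310 mm^2
Q = A × v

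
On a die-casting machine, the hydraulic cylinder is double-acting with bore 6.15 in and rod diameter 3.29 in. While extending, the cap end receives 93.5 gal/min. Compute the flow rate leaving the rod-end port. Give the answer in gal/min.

Q_out ≈ 66.7 gal/min

Cap-side area A_cap = π/4 × (6.15 in)² = 29.71 in^2
Rod-side annular area A_ann = π/4 × (6.15² − 3.29²) = 21.20 in^2
Piston speed v = Q_in/A_cap; rod-end outflow Q_out = v × A_ann = Q_in × A_ann/A_cap.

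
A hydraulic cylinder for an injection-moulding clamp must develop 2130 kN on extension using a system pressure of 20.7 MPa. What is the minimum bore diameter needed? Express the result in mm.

D ≈ 362 mm

Extension force acts on the full piston face: F = P × (π/4)D².
D = √(4F / (πP)) = √(4 × 2130 kN / (π × 20.7 MPa))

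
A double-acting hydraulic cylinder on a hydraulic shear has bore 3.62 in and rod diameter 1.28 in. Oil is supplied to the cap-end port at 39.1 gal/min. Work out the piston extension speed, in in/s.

v ≈ 14.6 in/s

Cap-side area A_cap = π/4 × (3.62 in)² = 10.29 in^2
v = Q / A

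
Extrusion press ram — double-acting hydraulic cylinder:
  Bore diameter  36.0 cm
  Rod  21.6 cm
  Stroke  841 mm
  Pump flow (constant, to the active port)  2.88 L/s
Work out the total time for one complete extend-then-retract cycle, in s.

t ≈ 48.7 s

Cap-side area A_cap = π/4 × (36.0 cm)² = 1018 cm^2
Rod-side annular area A_ann = π/4 × (36.0² − 21.6²) = 651.4 cm^2
t_ext = A_cap·L/Q = 29.72 s
t_ret = A_ann·L/Q = 19.02 s
t_cycle = t_ext + t_ret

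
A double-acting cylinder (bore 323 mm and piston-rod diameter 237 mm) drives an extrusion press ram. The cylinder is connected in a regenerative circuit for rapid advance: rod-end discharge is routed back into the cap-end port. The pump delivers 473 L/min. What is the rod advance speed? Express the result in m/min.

In regeneration the rod-end outflow joins the pump flow into the cap end, so the net volume the pump must supply per unit advance equals the rod cross-section area.
Rod cross-section A_rod = π/4 × (237 mm)² = 44120 mm^2
v = Q_pump / A_rod

v ≈ 10.7 m/min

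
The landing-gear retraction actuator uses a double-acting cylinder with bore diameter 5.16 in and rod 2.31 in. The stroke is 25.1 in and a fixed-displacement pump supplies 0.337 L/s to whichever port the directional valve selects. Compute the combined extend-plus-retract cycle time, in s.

t ≈ 45.9 s

Cap-side area A_cap = π/4 × (5.16 in)² = 20.91 in^2
Rod-side annular area A_ann = π/4 × (5.16² − 2.31²) = 16.72 in^2
t_ext = A_cap·L/Q = 25.52 s
t_ret = A_ann·L/Q = 20.41 s
t_cycle = t_ext + t_ret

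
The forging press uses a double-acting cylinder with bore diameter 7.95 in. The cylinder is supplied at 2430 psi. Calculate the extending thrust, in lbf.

F ≈ 1.21e5 lbf

Cap-side area A_cap = π/4 × (7.95 in)² = 49.64 in^2
F = P × A_cap = 2430 psi × A_cap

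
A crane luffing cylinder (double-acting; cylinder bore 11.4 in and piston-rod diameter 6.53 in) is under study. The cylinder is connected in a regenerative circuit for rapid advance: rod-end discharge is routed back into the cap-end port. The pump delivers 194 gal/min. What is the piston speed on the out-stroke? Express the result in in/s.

In regeneration the rod-end outflow joins the pump flow into the cap end, so the net volume the pump must supply per unit advance equals the rod cross-section area.
Rod cross-section A_rod = π/4 × (6.53 in)² = 33.49 in^2
v = Q_pump / A_rod

v ≈ 22.3 in/s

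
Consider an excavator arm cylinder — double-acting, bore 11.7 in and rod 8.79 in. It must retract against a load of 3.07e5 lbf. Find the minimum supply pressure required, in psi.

P ≈ 6560 psi

Rod-side annular area A_ann = π/4 × (11.7² − 8.79²) = 46.83 in^2
Retraction: pressure acts on the annular area.
P = F / A = 3.07e5 lbf / A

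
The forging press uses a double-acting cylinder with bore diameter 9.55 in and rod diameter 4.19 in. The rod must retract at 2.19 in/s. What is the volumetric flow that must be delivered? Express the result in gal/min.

Rod-side annular area A_ann = π/4 × (9.55² − 4.19²) = 57.84 in^2
Q = A × v

Q ≈ 32.9 gal/min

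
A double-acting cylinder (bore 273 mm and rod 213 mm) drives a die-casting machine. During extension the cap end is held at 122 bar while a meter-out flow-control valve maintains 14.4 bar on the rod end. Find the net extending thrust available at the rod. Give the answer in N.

F ≈ 6.81e5 N

Cap-side area A_cap = π/4 × (273 mm)² = 58530 mm^2
Rod-side annular area A_ann = π/4 × (273² − 213²) = 22900 mm^2
Net thrust = P_cap·A_cap − P_rod·A_ann = 7.141e5 N − 32980 N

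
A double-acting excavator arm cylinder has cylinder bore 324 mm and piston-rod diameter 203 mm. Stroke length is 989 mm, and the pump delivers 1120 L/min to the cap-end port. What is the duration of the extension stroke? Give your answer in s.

Cap-side area A_cap = π/4 × (324 mm)² = 82450 mm^2
Swept volume V = A × L; t = V / Q = A·L / Q

t ≈ 4.37 s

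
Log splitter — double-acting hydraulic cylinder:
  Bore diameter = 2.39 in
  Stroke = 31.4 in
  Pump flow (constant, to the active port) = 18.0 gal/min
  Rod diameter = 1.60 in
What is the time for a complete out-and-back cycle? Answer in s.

Cap-side area A_cap = π/4 × (2.39 in)² = 4.486 in^2
Rod-side annular area A_ann = π/4 × (2.39² − 1.60²) = 2.476 in^2
t_ext = A_cap·L/Q = 2.033 s
t_ret = A_ann·L/Q = 1.122 s
t_cycle = t_ext + t_ret

t ≈ 3.15 s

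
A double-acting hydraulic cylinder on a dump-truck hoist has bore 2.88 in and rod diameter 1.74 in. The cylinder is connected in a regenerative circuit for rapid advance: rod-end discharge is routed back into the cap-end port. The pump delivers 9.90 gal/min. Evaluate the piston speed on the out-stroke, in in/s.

v ≈ 16.0 in/s

In regeneration the rod-end outflow joins the pump flow into the cap end, so the net volume the pump must supply per unit advance equals the rod cross-section area.
Rod cross-section A_rod = π/4 × (1.74 in)² = 2.378 in^2
v = Q_pump / A_rod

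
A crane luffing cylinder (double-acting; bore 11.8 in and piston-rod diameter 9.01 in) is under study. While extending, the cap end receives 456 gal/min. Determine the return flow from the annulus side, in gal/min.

Cap-side area A_cap = π/4 × (11.8 in)² = 109.4 in^2
Rod-side annular area A_ann = π/4 × (11.8² − 9.01²) = 45.60 in^2
Piston speed v = Q_in/A_cap; rod-end outflow Q_out = v × A_ann = Q_in × A_ann/A_cap.

Q_out ≈ 190 gal/min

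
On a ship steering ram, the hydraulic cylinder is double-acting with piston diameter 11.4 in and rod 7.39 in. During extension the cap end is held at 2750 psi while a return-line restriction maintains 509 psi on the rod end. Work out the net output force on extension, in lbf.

F ≈ 2.51e5 lbf

Cap-side area A_cap = π/4 × (11.4 in)² = 102.1 in^2
Rod-side annular area A_ann = π/4 × (11.4² − 7.39²) = 59.18 in^2
Net thrust = P_cap·A_cap − P_rod·A_ann = 2.807e5 lbf − 30120 lbf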